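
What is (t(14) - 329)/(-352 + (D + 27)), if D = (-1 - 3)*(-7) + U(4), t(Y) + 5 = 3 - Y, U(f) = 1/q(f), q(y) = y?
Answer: 1380/1187 ≈ 1.1626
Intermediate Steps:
U(f) = 1/f
t(Y) = -2 - Y (t(Y) = -5 + (3 - Y) = -2 - Y)
D = 113/4 (D = (-1 - 3)*(-7) + 1/4 = -4*(-7) + ¼ = 28 + ¼ = 113/4 ≈ 28.250)
(t(14) - 329)/(-352 + (D + 27)) = ((-2 - 1*14) - 329)/(-352 + (113/4 + 27)) = ((-2 - 14) - 329)/(-352 + 221/4) = (-16 - 329)/(-1187/4) = -345*(-4/1187) = 1380/1187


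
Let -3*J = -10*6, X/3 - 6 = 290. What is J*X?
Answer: 17760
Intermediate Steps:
X = 888 (X = 18 + 3*290 = 18 + 870 = 888)
J = 20 (J = -(-10)*6/3 = -1/3*(-60) = 20)
J*X = 20*888 = 17760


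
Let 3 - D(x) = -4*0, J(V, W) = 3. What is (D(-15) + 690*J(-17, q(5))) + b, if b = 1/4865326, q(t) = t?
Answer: 10085820799/4865326 ≈ 2073.0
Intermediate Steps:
D(x) = 3 (D(x) = 3 - (-4)*0 = 3 - 1*0 = 3 + 0 = 3)
b = 1/4865326 ≈ 2.0554e-7
(D(-15) + 690*J(-17, q(5))) + b = (3 + 690*3) + 1/4865326 = (3 + 2070) + 1/4865326 = 2073 + 1/4865326 = 10085820799/4865326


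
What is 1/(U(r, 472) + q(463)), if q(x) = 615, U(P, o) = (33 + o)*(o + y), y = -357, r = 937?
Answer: 1/58690 ≈ 1.7039e-5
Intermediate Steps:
U(P, o) = (-357 + o)*(33 + o) (U(P, o) = (33 + o)*(o - 357) = (33 + o)*(-357 + o) = (-357 + o)*(33 + o))
1/(U(r, 472) + q(463)) = 1/((-11781 + 472**2 - 324*472) + 615) = 1/((-11781 + 222784 - 152928) + 615) = 1/(58075 + 615) = 1/58690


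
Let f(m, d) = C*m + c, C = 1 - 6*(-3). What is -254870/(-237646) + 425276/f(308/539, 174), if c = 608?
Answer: 88570009864/128685309 ≈ 688.27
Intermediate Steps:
C = 19 (C = 1 + 18 = 19)
f(m, d) = 608 + 19*m (f(m, d) = 19*m + 608 = 608 + 19*m)
-254870/(-237646) + 425276/f(308/539, 174) = -254870/(-237646) + 425276/(608 + 19*(308/539)) = -254870*(-1/237646) + 425276/(608 + 19*(308*(1/539))) = 127435/118823 + 425276/(608 + 19*(4/7)) = 127435/118823 + 425276/(608 + 76/7) = 127435/118823 + 425276/(4332/7) = 127435/118823 + 425276*(7/4332) = 127435/118823 + 744233/1083 = 88570009864/128685309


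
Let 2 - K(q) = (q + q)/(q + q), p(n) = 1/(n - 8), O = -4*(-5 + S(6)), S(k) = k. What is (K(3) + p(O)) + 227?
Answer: 2735/12 ≈ 227.92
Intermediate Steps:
O = -4 (O = -4*(-5 + 6) = -4*1 = -4)
p(n) = 1/(-8 + n)
K(q) = 1 (K(q) = 2 - (q + q)/(q + q) = 2 - 2*q/(2*q) = 2 - 2*q*1/(2*q) = 2 - 1*1 = 2 - 1 = 1)
(K(3) + p(O)) + 227 = (1 + 1/(-8 - 4)) + 227 = (1 + 1/(-12)) + 227 = (1 - 1/12) + 227 = 11/12 + 227 = 2735/12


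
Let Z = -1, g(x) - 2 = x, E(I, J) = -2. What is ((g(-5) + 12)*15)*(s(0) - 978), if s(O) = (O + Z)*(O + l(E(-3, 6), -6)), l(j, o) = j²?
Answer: -132570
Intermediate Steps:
g(x) = 2 + x
s(O) = (-1 + O)*(4 + O) (s(O) = (O - 1)*(O + (-2)²) = (-1 + O)*(O + 4) = (-1 + O)*(4 + O))
((g(-5) + 12)*15)*(s(0) - 978) = (((2 - 5) + 12)*15)*((-4 + 0² + 3*0) - 978) = ((-3 + 12)*15)*((-4 + 0 + 0) - 978) = (9*15)*(-4 - 978) = 135*(-982) = -132570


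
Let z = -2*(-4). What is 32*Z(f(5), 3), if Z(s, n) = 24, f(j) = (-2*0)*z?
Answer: 768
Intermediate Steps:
z = 8
f(j) = 0 (f(j) = -2*0*8 = 0*8 = 0)
32*Z(f(5), 3) = 32*24 = 768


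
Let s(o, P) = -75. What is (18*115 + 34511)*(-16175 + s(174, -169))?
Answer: -594441250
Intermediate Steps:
(18*115 + 34511)*(-16175 + s(174, -169)) = (18*115 + 34511)*(-16175 - 75) = (2070 + 34511)*(-16250) = 36581*(-16250) = -594441250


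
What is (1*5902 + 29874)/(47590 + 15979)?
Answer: 35776/63569 ≈ 0.56279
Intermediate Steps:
(1*5902 + 29874)/(47590 + 15979) = (5902 + 29874)/63569 = 35776*(1/63569) = 35776/63569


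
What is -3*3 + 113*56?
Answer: 6319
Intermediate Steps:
-3*3 + 113*56 = -9 + 6328 = 6319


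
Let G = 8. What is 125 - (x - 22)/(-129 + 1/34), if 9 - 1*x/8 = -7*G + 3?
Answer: 564241/4385 ≈ 128.68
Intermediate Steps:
x = 496 (x = 72 - 8*(-7*8 + 3) = 72 - 8*(-56 + 3) = 72 - 8*(-53) = 72 + 424 = 496)
125 - (x - 22)/(-129 + 1/34) = 125 - (496 - 22)/(-129 + 1/34) = 125 - 474/(-129 + 1/34) = 125 - 474/(-4385/34) = 125 - 474*(-34)/4385 = 125 - 1*(-16116/4385) = 125 + 16116/4385 = 564241/4385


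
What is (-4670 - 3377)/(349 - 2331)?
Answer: 8047/1982 ≈ 4.0600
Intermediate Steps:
(-4670 - 3377)/(349 - 2331) = -8047/(-1982) = -8047*(-1/1982) = 8047/1982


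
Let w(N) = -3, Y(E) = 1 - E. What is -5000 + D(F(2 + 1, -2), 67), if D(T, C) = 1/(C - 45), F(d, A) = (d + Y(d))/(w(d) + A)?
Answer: -109999/22 ≈ -5000.0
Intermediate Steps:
F(d, A) = 1/(-3 + A) (F(d, A) = (d + (1 - d))/(-3 + A) = 1/(-3 + A))
D(T, C) = 1/(-45 + C)
-5000 + D(F(2 + 1, -2), 67) = -5000 + 1/(-45 + 67) = -5000 + 1/22 = -109999/22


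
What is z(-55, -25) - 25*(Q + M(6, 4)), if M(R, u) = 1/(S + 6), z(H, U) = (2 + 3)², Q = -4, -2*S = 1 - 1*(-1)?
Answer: 120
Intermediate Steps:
S = -1 (S = -(1 - 1*(-1))/2 = -(1 + 1)/2 = -½*2 = -1)
z(H, U) = 25 (z(H, U) = 5² = 25)
M(R, u) = ⅕ (M(R, u) = 1/(-1 + 6) = 1/5 = ⅕)
z(-55, -25) - 25*(Q + M(6, 4)) = 25 - 25*(-4 + ⅕) = 25 - 25*(-19/5) = 25 + 95 = 120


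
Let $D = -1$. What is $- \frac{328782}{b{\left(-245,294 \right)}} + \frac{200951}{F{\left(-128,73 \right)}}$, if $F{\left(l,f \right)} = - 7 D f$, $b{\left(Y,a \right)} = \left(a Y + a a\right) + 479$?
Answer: $\frac{2823148033}{7606235} \approx 371.16$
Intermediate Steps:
$b{\left(Y,a \right)} = 479 + a^{2} + Y a$ ($b{\left(Y,a \right)} = \left(Y a + a^{2}\right) + 479 = \left(a^{2} + Y a\right) + 479 = 479 + a^{2} + Y a$)
$F{\left(l,f \right)} = 7 f$ ($F{\left(l,f \right)} = \left(-7\right) \left(-1\right) f = 7 f$)
$- \frac{328782}{b{\left(-245,294 \right)}} + \frac{200951}{F{\left(-128,73 \right)}} = - \frac{328782}{479 + 294^{2} - 72030} + \frac{200951}{7 \cdot 73} = - \frac{328782}{479 + 86436 - 72030} + \frac{200951}{511} = - \frac{328782}{14885} + 200951 \cdot \frac{1}{511} = \left(-328782\right) \frac{1}{14885} + \frac{200951}{511} = - \frac{328782}{14885} + \frac{200951}{511} = \frac{2823148033}{7606235}$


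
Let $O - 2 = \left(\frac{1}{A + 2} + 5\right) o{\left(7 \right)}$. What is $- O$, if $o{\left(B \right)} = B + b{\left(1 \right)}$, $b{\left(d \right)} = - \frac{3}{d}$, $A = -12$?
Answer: $- \frac{108}{5} \approx -21.6$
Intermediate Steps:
$o{\left(B \right)} = -3 + B$ ($o{\left(B \right)} = B - \frac{3}{1} = B - 3 = -3 + B$)
$O = \frac{108}{5}$ ($O = 2 + \left(\frac{1}{-12 + 2} + 5\right) \left(-3 + 7\right) = 2 + \left(\frac{1}{-10} + 5\right) 4 = 2 + \left(- \frac{1}{10} + 5\right) 4 = 2 + \frac{49}{10} \cdot 4 = 2 + \frac{98}{5} = \frac{108}{5} \approx 21.6$)
$- O = \left(-1\right) \frac{108}{5} = - \frac{108}{5}$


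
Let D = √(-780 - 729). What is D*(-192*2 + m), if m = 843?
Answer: 459*I*√1509 ≈ 17830.0*I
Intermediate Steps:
D = I*√1509 (D = √(-1509) = I*√1509 ≈ 38.846*I)
D*(-192*2 + m) = (I*√1509)*(-192*2 + 843) = (I*√1509)*(-384 + 843) = (I*√1509)*459 = 459*I*√1509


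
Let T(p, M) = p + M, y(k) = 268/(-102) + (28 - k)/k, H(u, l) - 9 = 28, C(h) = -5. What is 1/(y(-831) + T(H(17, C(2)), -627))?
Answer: -14127/8386651 ≈ -0.0016845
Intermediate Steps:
H(u, l) = 37 (H(u, l) = 9 + 28 = 37)
y(k) = -134/51 + (28 - k)/k (y(k) = 268*(-1/102) + (28 - k)/k = -134/51 + (28 - k)/k)
T(p, M) = M + p
1/(y(-831) + T(H(17, C(2)), -627)) = 1/((-185/51 + 28/(-831)) + (-627 + 37)) = 1/((-185/51 + 28*(-1/831)) - 590) = 1/((-185/51 - 28/831) - 590) = 1/(-51721/14127 - 590) = 1/(-8386651/14127) = -14127/8386651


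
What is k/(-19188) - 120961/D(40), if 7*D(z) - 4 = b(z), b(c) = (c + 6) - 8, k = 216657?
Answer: -129016645/6396 ≈ -20171.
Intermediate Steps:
b(c) = -2 + c (b(c) = (6 + c) - 8 = -2 + c)
D(z) = 2/7 + z/7 (D(z) = 4/7 + (-2 + z)/7 = 4/7 + (-2/7 + z/7) = 2/7 + z/7)
k/(-19188) - 120961/D(40) = 216657/(-19188) - 120961/(2/7 + (1/7)*40) = 216657*(-1/19188) - 120961/(2/7 + 40/7) = -24073/2132 - 120961/6 = -129016645/6396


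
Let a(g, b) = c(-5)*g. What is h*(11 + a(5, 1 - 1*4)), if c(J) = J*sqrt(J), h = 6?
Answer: 66 - 150*I*sqrt(5) ≈ 66.0 - 335.41*I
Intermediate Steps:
c(J) = J**(3/2)
a(g, b) = -5*I*g*sqrt(5) (a(g, b) = (-5)**(3/2)*g = (-5*I*sqrt(5))*g = -5*I*g*sqrt(5))
h*(11 + a(5, 1 - 1*4)) = 6*(11 - 5*I*5*sqrt(5)) = 6*(11 - 25*I*sqrt(5)) = 66 - 150*I*sqrt(5)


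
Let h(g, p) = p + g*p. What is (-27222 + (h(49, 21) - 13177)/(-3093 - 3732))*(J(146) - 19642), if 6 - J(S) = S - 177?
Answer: 242811876061/455 ≈ 5.3365e+8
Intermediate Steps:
J(S) = 183 - S (J(S) = 6 - (S - 177) = 6 - (-177 + S) = 6 + (177 - S) = 183 - S)
(-27222 + (h(49, 21) - 13177)/(-3093 - 3732))*(J(146) - 19642) = (-27222 + (21*(1 + 49) - 13177)/(-3093 - 3732))*((183 - 1*146) - 19642) = (-27222 + (21*50 - 13177)/(-6825))*((183 - 146) - 19642) = (-27222 + (1050 - 13177)*(-1/6825))*(37 - 19642) = (-27222 - 12127*(-1/6825))*(-19605) = (-27222 + 12127/6825)*(-19605) = -185778023/6825*(-19605) = 242811876061/455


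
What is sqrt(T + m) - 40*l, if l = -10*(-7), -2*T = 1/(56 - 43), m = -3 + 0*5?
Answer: -2800 + I*sqrt(2054)/26 ≈ -2800.0 + 1.7431*I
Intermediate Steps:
m = -3 (m = -3 + 0 = -3)
T = -1/26 (T = -1/(2*(56 - 43)) = -1/2/13 = -1/2*1/13 = -1/26 ≈ -0.038462)
l = 70
sqrt(T + m) - 40*l = sqrt(-1/26 - 3) - 40*70 = sqrt(-79/26) - 2800 = I*sqrt(2054)/26 - 2800 = -2800 + I*sqrt(2054)/26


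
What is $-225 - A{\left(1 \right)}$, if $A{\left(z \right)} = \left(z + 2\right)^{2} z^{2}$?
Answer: $-234$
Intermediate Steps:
$A{\left(z \right)} = z^{2} \left(2 + z\right)^{2}$ ($A{\left(z \right)} = \left(2 + z\right)^{2} z^{2} = z^{2} \left(2 + z\right)^{2}$)
$-225 - A{\left(1 \right)} = -225 - 1^{2} \left(2 + 1\right)^{2} = -225 - 1 \cdot 3^{2} = -225 - 1 \cdot 9 = -225 - 9 = -234$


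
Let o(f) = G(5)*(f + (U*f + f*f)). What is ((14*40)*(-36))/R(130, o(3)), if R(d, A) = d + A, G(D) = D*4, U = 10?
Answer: -2016/97 ≈ -20.784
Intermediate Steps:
G(D) = 4*D
o(f) = 20*f**2 + 220*f (o(f) = (4*5)*(f + (10*f + f*f)) = 20*(f + (10*f + f**2)) = 20*(f + (f**2 + 10*f)) = 20*(f**2 + 11*f) = 20*f**2 + 220*f)
R(d, A) = A + d
((14*40)*(-36))/R(130, o(3)) = ((14*40)*(-36))/(20*3*(11 + 3) + 130) = (560*(-36))/(20*3*14 + 130) = -20160/(840 + 130) = -20160/970 = -20160*1/970 = -2016/97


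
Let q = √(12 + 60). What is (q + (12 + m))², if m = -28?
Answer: 328 - 192*√2 ≈ 56.471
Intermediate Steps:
q = 6*√2 (q = √72 = 6*√2 ≈ 8.4853)
(q + (12 + m))² = (6*√2 + (12 - 28))² = (6*√2 - 16)² = (-16 + 6*√2)²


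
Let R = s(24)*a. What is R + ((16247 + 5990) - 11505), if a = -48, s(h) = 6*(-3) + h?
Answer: 10444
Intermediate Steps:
s(h) = -18 + h
R = -288 (R = (-18 + 24)*(-48) = 6*(-48) = -288)
R + ((16247 + 5990) - 11505) = -288 + ((16247 + 5990) - 11505) = -288 + (22237 - 11505) = -288 + 10732 = 10444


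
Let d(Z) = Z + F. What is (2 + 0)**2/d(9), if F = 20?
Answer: 4/29 ≈ 0.13793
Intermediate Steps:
d(Z) = 20 + Z (d(Z) = Z + 20 = 20 + Z)
(2 + 0)**2/d(9) = (2 + 0)**2/(20 + 9) = 2**2/29 = 4*(1/29) = 4/29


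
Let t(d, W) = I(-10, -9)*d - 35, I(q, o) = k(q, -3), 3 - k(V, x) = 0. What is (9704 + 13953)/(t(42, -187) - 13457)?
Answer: -577/326 ≈ -1.7699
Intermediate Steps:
k(V, x) = 3 (k(V, x) = 3 - 1*0 = 3 + 0 = 3)
I(q, o) = 3
t(d, W) = -35 + 3*d (t(d, W) = 3*d - 35 = -35 + 3*d)
(9704 + 13953)/(t(42, -187) - 13457) = (9704 + 13953)/((-35 + 3*42) - 13457) = 23657/((-35 + 126) - 13457) = 23657/(91 - 13457) = 23657/(-13366) = 23657*(-1/13366) = -577/326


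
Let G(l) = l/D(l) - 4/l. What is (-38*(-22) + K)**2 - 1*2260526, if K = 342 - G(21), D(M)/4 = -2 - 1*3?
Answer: -153453517439/176400 ≈ -8.6992e+5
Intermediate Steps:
D(M) = -20 (D(M) = 4*(-2 - 1*3) = 4*(-2 - 3) = 4*(-5) = -20)
G(l) = -4/l - l/20 (G(l) = l/(-20) - 4/l = l*(-1/20) - 4/l = -l/20 - 4/l = -4/l - l/20)
K = 144161/420 (K = 342 - (-4/21 - 1/20*21) = 342 - (-4*1/21 - 21/20) = 342 - (-4/21 - 21/20) = 342 - 1*(-521/420) = 342 + 521/420 = 144161/420 ≈ 343.24)
(-38*(-22) + K)**2 - 1*2260526 = (-38*(-22) + 144161/420)**2 - 1*2260526 = (836 + 144161/420)**2 - 2260526 = (495281/420)**2 - 2260526 = 245303268961/176400 - 2260526 = -153453517439/176400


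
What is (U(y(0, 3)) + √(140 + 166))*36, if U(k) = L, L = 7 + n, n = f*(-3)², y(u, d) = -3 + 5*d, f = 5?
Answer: 1872 + 108*√34 ≈ 2501.7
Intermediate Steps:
n = 45 (n = 5*(-3)² = 5*9 = 45)
L = 52 (L = 7 + 45 = 52)
U(k) = 52
(U(y(0, 3)) + √(140 + 166))*36 = (52 + √(140 + 166))*36 = (52 + √306)*36 = (52 + 3*√34)*36 = 1872 + 108*√34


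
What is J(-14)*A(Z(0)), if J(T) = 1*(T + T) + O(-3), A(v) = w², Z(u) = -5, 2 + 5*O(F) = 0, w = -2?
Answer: -568/5 ≈ -113.60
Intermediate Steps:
O(F) = -⅖ (O(F) = -⅖ + (⅕)*0 = -⅖ + 0 = -⅖)
A(v) = 4 (A(v) = (-2)² = 4)
J(T) = -⅖ + 2*T (J(T) = 1*(T + T) - ⅖ = 1*(2*T) - ⅖ = 2*T - ⅖ = -⅖ + 2*T)
J(-14)*A(Z(0)) = (-⅖ + 2*(-14))*4 = (-⅖ - 28)*4 = -142/5*4 = -568/5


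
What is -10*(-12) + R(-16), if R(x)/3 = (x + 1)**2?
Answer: 795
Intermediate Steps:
R(x) = 3*(1 + x)**2 (R(x) = 3*(x + 1)**2 = 3*(1 + x)**2)
-10*(-12) + R(-16) = -10*(-12) + 3*(1 - 16)**2 = 120 + 3*(-15)**2 = 120 + 3*225 = 120 + 675 = 795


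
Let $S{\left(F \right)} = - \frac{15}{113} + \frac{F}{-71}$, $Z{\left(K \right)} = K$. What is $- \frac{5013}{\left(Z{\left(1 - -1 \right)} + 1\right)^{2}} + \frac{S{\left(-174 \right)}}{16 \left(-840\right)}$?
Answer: $- \frac{20020279479}{35943040} \approx -557.0$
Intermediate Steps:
$S{\left(F \right)} = - \frac{15}{113} - \frac{F}{71}$ ($S{\left(F \right)} = \left(-15\right) \frac{1}{113} + F \left(- \frac{1}{71}\right) = - \frac{15}{113} - \frac{F}{71}$)
$- \frac{5013}{\left(Z{\left(1 - -1 \right)} + 1\right)^{2}} + \frac{S{\left(-174 \right)}}{16 \left(-840\right)} = - \frac{5013}{\left(\left(1 - -1\right) + 1\right)^{2}} + \frac{- \frac{15}{113} - - \frac{174}{71}}{16 \left(-840\right)} = - \frac{5013}{\left(\left(1 + 1\right) + 1\right)^{2}} + \frac{- \frac{15}{113} + \frac{174}{71}}{-13440} = - \frac{5013}{\left(2 + 1\right)^{2}} + \frac{18597}{8023} \left(- \frac{1}{13440}\right) = - \frac{5013}{3^{2}} - \frac{6199}{35943040} = - \frac{5013}{9} - \frac{6199}{35943040} = \left(-5013\right) \frac{1}{9} - \frac{6199}{35943040} = -557 - \frac{6199}{35943040} = - \frac{20020279479}{35943040}$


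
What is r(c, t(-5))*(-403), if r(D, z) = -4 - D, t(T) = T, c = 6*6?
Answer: 16120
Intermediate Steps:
c = 36
r(c, t(-5))*(-403) = (-4 - 1*36)*(-403) = (-4 - 36)*(-403) = -40*(-403) = 16120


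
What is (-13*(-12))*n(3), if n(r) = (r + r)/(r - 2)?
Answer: 936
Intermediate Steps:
n(r) = 2*r/(-2 + r) (n(r) = (2*r)/(-2 + r) = 2*r/(-2 + r))
(-13*(-12))*n(3) = (-13*(-12))*(2*3/(-2 + 3)) = 156*(2*3/1) = 156*(2*3*1) = 156*6 = 936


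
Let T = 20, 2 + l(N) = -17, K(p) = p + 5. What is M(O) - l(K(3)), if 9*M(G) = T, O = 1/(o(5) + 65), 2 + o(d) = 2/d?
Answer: 191/9 ≈ 21.222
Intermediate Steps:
o(d) = -2 + 2/d
K(p) = 5 + p
O = 5/317 (O = 1/((-2 + 2/5) + 65) = 1/((-2 + 2*(⅕)) + 65) = 1/((-2 + ⅖) + 65) = 1/(-8/5 + 65) = 1/(317/5) = 5/317 ≈ 0.015773)
l(N) = -19 (l(N) = -2 - 17 = -19)
M(G) = 20/9 (M(G) = (⅑)*20 = 20/9)
M(O) - l(K(3)) = 20/9 - 1*(-19) = 20/9 + 19 = 191/9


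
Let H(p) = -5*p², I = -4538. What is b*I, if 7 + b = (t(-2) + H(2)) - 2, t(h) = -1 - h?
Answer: 127064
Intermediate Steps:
b = -28 (b = -7 + (((-1 - 1*(-2)) - 5*2²) - 2) = -7 + (((-1 + 2) - 5*4) - 2) = -7 + ((1 - 20) - 2) = -7 + (-19 - 2) = -7 - 21 = -28)
b*I = -28*(-4538) = 127064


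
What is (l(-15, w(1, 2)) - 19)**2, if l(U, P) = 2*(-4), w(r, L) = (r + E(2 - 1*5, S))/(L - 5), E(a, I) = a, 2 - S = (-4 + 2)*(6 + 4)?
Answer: 729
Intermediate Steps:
S = 22 (S = 2 - (-4 + 2)*(6 + 4) = 2 - (-2)*10 = 2 - 1*(-20) = 2 + 20 = 22)
w(r, L) = (-3 + r)/(-5 + L) (w(r, L) = (r + (2 - 1*5))/(L - 5) = (r + (2 - 5))/(-5 + L) = (r - 3)/(-5 + L) = (-3 + r)/(-5 + L))
l(U, P) = -8
(l(-15, w(1, 2)) - 19)**2 = (-8 - 19)**2 = (-27)**2 = 729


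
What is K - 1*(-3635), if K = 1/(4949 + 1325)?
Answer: 22805991/6274 ≈ 3635.0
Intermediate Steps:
K = 1/6274 ≈ 0.00015939
K - 1*(-3635) = 1/6274 - 1*(-3635) = 1/6274 + 3635 = 22805991/6274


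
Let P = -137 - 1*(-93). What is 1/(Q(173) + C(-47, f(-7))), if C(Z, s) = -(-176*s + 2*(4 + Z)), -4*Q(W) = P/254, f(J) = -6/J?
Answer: 1778/421209 ≈ 0.0042212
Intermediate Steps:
P = -44 (P = -137 + 93 = -44)
Q(W) = 11/254 (Q(W) = -(-11)/254 = -1/4*(-22/127) = 11/254)
C(Z, s) = -8 - 2*Z + 176*s (C(Z, s) = -(-176*s + (8 + 2*Z)) = -(8 - 176*s + 2*Z) = -8 - 2*Z + 176*s)
1/(Q(173) + C(-47, f(-7))) = 1/(11/254 + (-8 - 2*(-47) + 176*(-6/(-7)))) = 1/(11/254 + (-8 + 94 + 176*(-6*(-1/7)))) = 1/(11/254 + (-8 + 94 + 176*(6/7))) = 1/(11/254 + (-8 + 94 + 1056/7)) = 1/(11/254 + 1658/7) = 1/(421209/1778) = 1778/421209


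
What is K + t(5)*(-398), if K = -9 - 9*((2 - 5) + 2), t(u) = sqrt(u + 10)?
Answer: -398*sqrt(15) ≈ -1541.4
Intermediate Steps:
t(u) = sqrt(10 + u)
K = 0 (K = -9 - 9*(-3 + 2) = -9 - 9*(-1) = -9 + 9 = 0)
K + t(5)*(-398) = 0 + sqrt(10 + 5)*(-398) = 0 + sqrt(15)*(-398) = 0 - 398*sqrt(15) = -398*sqrt(15)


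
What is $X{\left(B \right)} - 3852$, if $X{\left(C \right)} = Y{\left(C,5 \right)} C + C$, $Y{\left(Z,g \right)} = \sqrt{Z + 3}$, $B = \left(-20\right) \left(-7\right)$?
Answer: $-3712 + 140 \sqrt{143} \approx -2037.8$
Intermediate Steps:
$B = 140$
$Y{\left(Z,g \right)} = \sqrt{3 + Z}$
$X{\left(C \right)} = C + C \sqrt{3 + C}$ ($X{\left(C \right)} = \sqrt{3 + C} C + C = C \sqrt{3 + C} + C = C + C \sqrt{3 + C}$)
$X{\left(B \right)} - 3852 = 140 \left(1 + \sqrt{3 + 140}\right) - 3852 = 140 \left(1 + \sqrt{143}\right) - 3852 = \left(140 + 140 \sqrt{143}\right) - 3852 = -3712 + 140 \sqrt{143}$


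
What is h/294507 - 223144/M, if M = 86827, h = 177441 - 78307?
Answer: -57109962190/25571159289 ≈ -2.2334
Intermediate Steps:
h = 99134
h/294507 - 223144/M = 99134/294507 - 223144/86827 = -57109962190/25571159289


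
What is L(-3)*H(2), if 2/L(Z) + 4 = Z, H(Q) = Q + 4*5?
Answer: -44/7 ≈ -6.2857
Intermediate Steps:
H(Q) = 20 + Q (H(Q) = Q + 20 = 20 + Q)
L(Z) = 2/(-4 + Z)
L(-3)*H(2) = (2/(-4 - 3))*(20 + 2) = (2/(-7))*22 = (2*(-⅐))*22 = -2/7*22 = -44/7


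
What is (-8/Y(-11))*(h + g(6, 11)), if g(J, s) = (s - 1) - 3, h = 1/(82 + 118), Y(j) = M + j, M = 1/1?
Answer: 1401/250 ≈ 5.6040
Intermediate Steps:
M = 1
Y(j) = 1 + j
h = 1/200 ≈ 0.0050000
g(J, s) = -4 + s (g(J, s) = (-1 + s) - 3 = -4 + s)
(-8/Y(-11))*(h + g(6, 11)) = (-8/(1 - 11))*(1/200 + (-4 + 11)) = (-8/(-10))*(1/200 + 7) = -8*(-⅒)*(1401/200) = (⅘)*(1401/200) = 1401/250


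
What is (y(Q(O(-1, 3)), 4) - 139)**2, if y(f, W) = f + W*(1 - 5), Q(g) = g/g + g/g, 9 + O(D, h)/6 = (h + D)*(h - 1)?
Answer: 23409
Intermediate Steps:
O(D, h) = -54 + 6*(-1 + h)*(D + h) (O(D, h) = -54 + 6*((h + D)*(h - 1)) = -54 + 6*((D + h)*(-1 + h)) = -54 + 6*((-1 + h)*(D + h)) = -54 + 6*(-1 + h)*(D + h))
Q(g) = 2 (Q(g) = 1 + 1 = 2)
y(f, W) = f - 4*W (y(f, W) = f + W*(-4) = f - 4*W)
(y(Q(O(-1, 3)), 4) - 139)**2 = ((2 - 4*4) - 139)**2 = ((2 - 16) - 139)**2 = (-14 - 139)**2 = (-153)**2 = 23409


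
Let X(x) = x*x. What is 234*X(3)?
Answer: 2106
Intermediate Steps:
X(x) = x**2
234*X(3) = 234*3**2 = 234*9 = 2106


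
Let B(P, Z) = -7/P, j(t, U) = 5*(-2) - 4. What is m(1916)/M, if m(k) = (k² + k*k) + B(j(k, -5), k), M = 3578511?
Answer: 14684225/7157022 ≈ 2.0517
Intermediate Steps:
j(t, U) = -14 (j(t, U) = -10 - 4 = -14)
m(k) = ½ + 2*k² (m(k) = (k² + k*k) - 7/(-14) = (k² + k²) - 7*(-1/14) = 2*k² + ½ = ½ + 2*k²)
m(1916)/M = (½ + 2*1916²)/3578511 = (½ + 2*3671056)*(1/3578511) = (½ + 7342112)*(1/3578511) = (14684225/2)*(1/3578511) = 14684225/7157022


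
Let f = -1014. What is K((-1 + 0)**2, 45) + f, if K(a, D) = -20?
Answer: -1034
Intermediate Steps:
K((-1 + 0)**2, 45) + f = -20 - 1014 = -1034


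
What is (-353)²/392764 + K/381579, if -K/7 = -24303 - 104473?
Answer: 401598215659/149870494356 ≈ 2.6796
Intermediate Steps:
K = 901432 (K = -7*(-24303 - 104473) = -7*(-128776) = 901432)
(-353)²/392764 + K/381579 = (-353)²/392764 + 901432/381579 = 124609*(1/392764) + 901432*(1/381579) = 124609/392764 + 901432/381579 = 401598215659/149870494356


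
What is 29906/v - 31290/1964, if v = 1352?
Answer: 2053913/331916 ≈ 6.1880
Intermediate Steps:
29906/v - 31290/1964 = 29906/1352 - 31290/1964 = 29906*(1/1352) - 31290*1/1964 = 14953/676 - 15645/982 = 2053913/331916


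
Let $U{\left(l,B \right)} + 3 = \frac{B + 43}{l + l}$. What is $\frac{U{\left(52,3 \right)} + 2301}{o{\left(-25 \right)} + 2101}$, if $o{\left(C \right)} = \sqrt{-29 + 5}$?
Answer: $\frac{251109419}{229539700} - \frac{119519 i \sqrt{6}}{114769850} \approx 1.094 - 0.0025508 i$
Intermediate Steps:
$o{\left(C \right)} = 2 i \sqrt{6}$ ($o{\left(C \right)} = \sqrt{-24} = 2 i \sqrt{6}$)
$U{\left(l,B \right)} = -3 + \frac{43 + B}{2 l}$ ($U{\left(l,B \right)} = -3 + \frac{B + 43}{l + l} = -3 + \frac{43 + B}{2 l}$)
$\frac{U{\left(52,3 \right)} + 2301}{o{\left(-25 \right)} + 2101} = \frac{\frac{43 + 3 - 312}{2 \cdot 52} + 2301}{2 i \sqrt{6} + 2101} = \frac{\frac{1}{2} \cdot \frac{1}{52} \left(43 + 3 - 312\right) + 2301}{2101 + 2 i \sqrt{6}} = \frac{\frac{1}{2} \cdot \frac{1}{52} \left(-266\right) + 2301}{2101 + 2 i \sqrt{6}} = \frac{- \frac{133}{52} + 2301}{2101 + 2 i \sqrt{6}} = \frac{119519}{52 \left(2101 + 2 i \sqrt{6}\right)}$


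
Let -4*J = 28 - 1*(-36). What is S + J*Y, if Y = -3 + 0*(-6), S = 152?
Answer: 200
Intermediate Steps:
J = -16 (J = -(28 - 1*(-36))/4 = -(28 + 36)/4 = -1/4*64 = -16)
Y = -3 (Y = -3 + 0 = -3)
S + J*Y = 152 - 16*(-3) = 152 + 48 = 200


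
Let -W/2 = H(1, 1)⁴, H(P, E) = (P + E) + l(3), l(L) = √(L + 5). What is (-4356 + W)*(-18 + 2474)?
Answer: -12034400 - 943104*√2 ≈ -1.3368e+7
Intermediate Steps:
l(L) = √(5 + L)
H(P, E) = E + P + 2*√2 (H(P, E) = (P + E) + √(5 + 3) = (E + P) + √8 = (E + P) + 2*√2 = E + P + 2*√2)
W = -2*(2 + 2*√2)⁴ (W = -2*(1 + 1 + 2*√2)⁴ = -2*(2 + 2*√2)⁴ ≈ -1087.1)
(-4356 + W)*(-18 + 2474) = (-4356 + (-544 - 384*√2))*(-18 + 2474) = (-4900 - 384*√2)*2456 = -12034400 - 943104*√2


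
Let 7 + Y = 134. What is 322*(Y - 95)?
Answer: 10304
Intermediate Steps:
Y = 127 (Y = -7 + 134 = 127)
322*(Y - 95) = 322*(127 - 95) = 322*32 = 10304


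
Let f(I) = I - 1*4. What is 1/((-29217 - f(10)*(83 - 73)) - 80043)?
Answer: -1/109320 ≈ -9.1475e-6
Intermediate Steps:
f(I) = -4 + I (f(I) = I - 4 = -4 + I)
1/((-29217 - f(10)*(83 - 73)) - 80043) = 1/((-29217 - (-4 + 10)*(83 - 73)) - 80043) = 1/((-29217 - 6*10) - 80043) = 1/((-29217 - 1*60) - 80043) = 1/((-29217 - 60) - 80043) = 1/(-29277 - 80043) = 1/(-109320) = -1/109320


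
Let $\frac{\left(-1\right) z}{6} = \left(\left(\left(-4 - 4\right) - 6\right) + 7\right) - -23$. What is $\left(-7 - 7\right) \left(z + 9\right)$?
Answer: $1218$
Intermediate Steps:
$z = -96$ ($z = - 6 \left(\left(\left(\left(-4 - 4\right) - 6\right) + 7\right) - -23\right) = - 6 \left(\left(\left(\left(-4 - 4\right) - 6\right) + 7\right) + 23\right) = - 6 \left(\left(\left(-8 - 6\right) + 7\right) + 23\right) = - 6 \left(\left(-14 + 7\right) + 23\right) = - 6 \left(-7 + 23\right) = \left(-6\right) 16 = -96$)
$\left(-7 - 7\right) \left(z + 9\right) = \left(-7 - 7\right) \left(-96 + 9\right) = \left(-14\right) \left(-87\right) = 1218$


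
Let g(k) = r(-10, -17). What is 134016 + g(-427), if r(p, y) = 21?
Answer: 134037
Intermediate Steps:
g(k) = 21
134016 + g(-427) = 134016 + 21 = 134037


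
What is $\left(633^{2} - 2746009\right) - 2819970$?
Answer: $-5165290$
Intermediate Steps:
$\left(633^{2} - 2746009\right) - 2819970 = \left(400689 - 2746009\right) - 2819970 = -2345320 - 2819970 = -5165290$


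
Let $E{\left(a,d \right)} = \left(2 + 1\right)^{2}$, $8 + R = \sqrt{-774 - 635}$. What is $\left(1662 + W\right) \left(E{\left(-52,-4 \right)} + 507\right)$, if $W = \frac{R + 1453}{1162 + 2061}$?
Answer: $\frac{2764764636}{3223} + \frac{516 i \sqrt{1409}}{3223} \approx 8.5782 \cdot 10^{5} + 6.0096 i$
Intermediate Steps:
$R = -8 + i \sqrt{1409}$ ($R = -8 + \sqrt{-774 - 635} = -8 + \sqrt{-1409} = -8 + i \sqrt{1409} \approx -8.0 + 37.537 i$)
$E{\left(a,d \right)} = 9$ ($E{\left(a,d \right)} = 3^{2} = 9$)
$W = \frac{1445}{3223} + \frac{i \sqrt{1409}}{3223}$ ($W = \frac{\left(-8 + i \sqrt{1409}\right) + 1453}{1162 + 2061} = \frac{1445 + i \sqrt{1409}}{3223} = \left(1445 + i \sqrt{1409}\right) \frac{1}{3223} = \frac{1445}{3223} + \frac{i \sqrt{1409}}{3223} \approx 0.44834 + 0.011646 i$)
$\left(1662 + W\right) \left(E{\left(-52,-4 \right)} + 507\right) = \left(1662 + \left(\frac{1445}{3223} + \frac{i \sqrt{1409}}{3223}\right)\right) \left(9 + 507\right) = \left(\frac{5358071}{3223} + \frac{i \sqrt{1409}}{3223}\right) 516 = \frac{2764764636}{3223} + \frac{516 i \sqrt{1409}}{3223}$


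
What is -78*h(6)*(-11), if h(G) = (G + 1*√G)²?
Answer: 36036 + 10296*√6 ≈ 61256.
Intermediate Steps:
h(G) = (G + √G)²
-78*h(6)*(-11) = -78*(6 + √6)²*(-11) = 858*(6 + √6)²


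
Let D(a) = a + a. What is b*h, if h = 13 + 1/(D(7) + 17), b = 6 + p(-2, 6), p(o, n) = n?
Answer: 4848/31 ≈ 156.39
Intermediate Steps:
D(a) = 2*a
b = 12 (b = 6 + 6 = 12)
h = 404/31 (h = 13 + 1/(2*7 + 17) = 13 + 1/(14 + 17) = 13 + 1/31 = 404/31 ≈ 13.032)
b*h = 12*(404/31) = 4848/31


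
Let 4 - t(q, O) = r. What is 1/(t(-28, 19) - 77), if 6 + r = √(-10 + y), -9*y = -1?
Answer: -603/40490 + 3*I*√89/40490 ≈ -0.014893 + 0.00069899*I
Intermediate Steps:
y = ⅑ (y = -⅑*(-1) = ⅑ ≈ 0.11111)
r = -6 + I*√89/3 (r = -6 + √(-10 + ⅑) = -6 + √(-89/9) = -6 + I*√89/3 ≈ -6.0 + 3.1447*I)
t(q, O) = 10 - I*√89/3 (t(q, O) = 4 - (-6 + I*√89/3) = 4 + (6 - I*√89/3) = 10 - I*√89/3)
1/(t(-28, 19) - 77) = 1/((10 - I*√89/3) - 77) = 1/(-67 - I*√89/3)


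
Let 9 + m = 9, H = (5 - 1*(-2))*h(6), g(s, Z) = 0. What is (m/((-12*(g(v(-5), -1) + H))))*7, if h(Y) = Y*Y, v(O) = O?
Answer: 0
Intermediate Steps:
h(Y) = Y²
H = 252 (H = (5 - 1*(-2))*6² = (5 + 2)*36 = 7*36 = 252)
m = 0 (m = -9 + 9 = 0)
(m/((-12*(g(v(-5), -1) + H))))*7 = (0/((-12*(0 + 252))))*7 = (0/((-12*252)))*7 = (0/((-2*1512)))*7 = (0/(-3024))*7 = (0*(-1/3024))*7 = 0*7 = 0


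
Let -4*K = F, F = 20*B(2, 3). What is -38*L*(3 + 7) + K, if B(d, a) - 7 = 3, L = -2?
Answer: 710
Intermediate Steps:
B(d, a) = 10 (B(d, a) = 7 + 3 = 10)
F = 200 (F = 20*10 = 200)
K = -50 (K = -¼*200 = -50)
-38*L*(3 + 7) + K = -(-76)*(3 + 7) - 50 = -(-76)*10 - 50 = -38*(-20) - 50 = 760 - 50 = 710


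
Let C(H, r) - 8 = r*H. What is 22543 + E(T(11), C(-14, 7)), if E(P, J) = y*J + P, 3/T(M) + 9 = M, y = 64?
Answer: 33569/2 ≈ 16785.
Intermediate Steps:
C(H, r) = 8 + H*r (C(H, r) = 8 + r*H = 8 + H*r)
T(M) = 3/(-9 + M)
E(P, J) = P + 64*J (E(P, J) = 64*J + P = P + 64*J)
22543 + E(T(11), C(-14, 7)) = 22543 + (3/(-9 + 11) + 64*(8 - 14*7)) = 22543 + (3/2 + 64*(8 - 98)) = 22543 + (3*(½) + 64*(-90)) = 22543 + (3/2 - 5760) = 22543 - 11517/2 = 33569/2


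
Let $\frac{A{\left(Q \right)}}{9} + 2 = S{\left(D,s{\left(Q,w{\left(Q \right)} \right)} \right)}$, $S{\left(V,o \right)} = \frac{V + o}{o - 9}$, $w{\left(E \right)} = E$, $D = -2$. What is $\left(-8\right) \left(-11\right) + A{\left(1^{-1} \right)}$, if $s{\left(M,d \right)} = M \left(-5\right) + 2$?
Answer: $\frac{295}{4} \approx 73.75$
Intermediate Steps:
$s{\left(M,d \right)} = 2 - 5 M$ ($s{\left(M,d \right)} = - 5 M + 2 = 2 - 5 M$)
$S{\left(V,o \right)} = \frac{V + o}{-9 + o}$ ($S{\left(V,o \right)} = \frac{V + o}{o - 9} = \frac{V + o}{-9 + o}$)
$A{\left(Q \right)} = -18 - \frac{45 Q}{-7 - 5 Q}$ ($A{\left(Q \right)} = -18 + 9 \frac{-2 - \left(-2 + 5 Q\right)}{-9 - \left(-2 + 5 Q\right)} = -18 + 9 \frac{\left(-5\right) Q}{-7 - 5 Q} = -18 + 9 \left(- \frac{5 Q}{-7 - 5 Q}\right) = -18 - \frac{45 Q}{-7 - 5 Q}$)
$\left(-8\right) \left(-11\right) + A{\left(1^{-1} \right)} = \left(-8\right) \left(-11\right) + \frac{9 \left(-14 - \frac{5}{1}\right)}{7 + \frac{5}{1}} = 88 + \frac{9 \left(-14 - 5\right)}{7 + 5 \cdot 1} = 88 + \frac{9 \left(-14 - 5\right)}{7 + 5} = 88 + 9 \cdot \frac{1}{12} \left(-19\right) = 88 - \frac{57}{4} = \frac{295}{4}$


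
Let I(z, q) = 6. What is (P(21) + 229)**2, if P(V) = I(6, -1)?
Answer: 55225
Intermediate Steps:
P(V) = 6
(P(21) + 229)**2 = (6 + 229)**2 = 235**2 = 55225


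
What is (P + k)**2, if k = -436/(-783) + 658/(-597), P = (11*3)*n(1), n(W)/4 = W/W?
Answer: 419547963436900/24278937489 ≈ 17280.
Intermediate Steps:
n(W) = 4 (n(W) = 4*(W/W) = 4*1 = 4)
P = 132 (P = (11*3)*4 = 33*4 = 132)
k = -84974/155817 (k = -436*(-1/783) + 658*(-1/597) = 436/783 - 658/597 = -84974/155817 ≈ -0.54535)
(P + k)**2 = (132 - 84974/155817)**2 = (20482870/155817)**2 = 419547963436900/24278937489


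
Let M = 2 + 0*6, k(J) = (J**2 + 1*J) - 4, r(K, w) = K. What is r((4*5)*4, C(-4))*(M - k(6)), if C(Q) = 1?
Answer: -2880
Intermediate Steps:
k(J) = -4 + J + J**2 (k(J) = (J**2 + J) - 4 = (J + J**2) - 4 = -4 + J + J**2)
M = 2 (M = 2 + 0 = 2)
r((4*5)*4, C(-4))*(M - k(6)) = ((4*5)*4)*(2 - (-4 + 6 + 6**2)) = (20*4)*(2 - (-4 + 6 + 36)) = 80*(2 - 1*38) = 80*(2 - 38) = 80*(-36) = -2880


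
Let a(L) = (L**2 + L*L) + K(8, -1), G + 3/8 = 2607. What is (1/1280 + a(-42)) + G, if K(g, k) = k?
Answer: 7851041/1280 ≈ 6133.6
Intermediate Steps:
G = 20853/8 (G = -3/8 + 2607 = 20853/8 ≈ 2606.6)
a(L) = -1 + 2*L**2 (a(L) = (L**2 + L*L) - 1 = (L**2 + L**2) - 1 = 2*L**2 - 1 = -1 + 2*L**2)
(1/1280 + a(-42)) + G = (1/1280 + (-1 + 2*(-42)**2)) + 20853/8 = (1/1280 + (-1 + 2*1764)) + 20853/8 = (1/1280 + (-1 + 3528)) + 20853/8 = (1/1280 + 3527) + 20853/8 = 4514561/1280 + 20853/8 = 7851041/1280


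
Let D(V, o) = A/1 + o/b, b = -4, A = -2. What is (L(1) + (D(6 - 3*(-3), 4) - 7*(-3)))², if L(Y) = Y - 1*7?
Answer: 144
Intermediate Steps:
D(V, o) = -2 - o/4 (D(V, o) = -2/1 + o/(-4) = -2*1 + o*(-¼) = -2 - o/4)
L(Y) = -7 + Y (L(Y) = Y - 7 = -7 + Y)
(L(1) + (D(6 - 3*(-3), 4) - 7*(-3)))² = ((-7 + 1) + ((-2 - ¼*4) - 7*(-3)))² = (-6 + ((-2 - 1) - 1*(-21)))² = (-6 + (-3 + 21))² = (-6 + 18)² = 12² = 144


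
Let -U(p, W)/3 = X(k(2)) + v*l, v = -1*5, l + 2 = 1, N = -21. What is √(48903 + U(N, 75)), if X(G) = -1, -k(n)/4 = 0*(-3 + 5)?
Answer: √48891 ≈ 221.11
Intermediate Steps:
k(n) = 0 (k(n) = -0*(-3 + 5) = -0*2 = -4*0 = 0)
l = -1 (l = -2 + 1 = -1)
v = -5
U(p, W) = -12 (U(p, W) = -3*(-1 - 5*(-1)) = -3*(-1 + 5) = -3*4 = -12)
√(48903 + U(N, 75)) = √(48903 - 12) = √48891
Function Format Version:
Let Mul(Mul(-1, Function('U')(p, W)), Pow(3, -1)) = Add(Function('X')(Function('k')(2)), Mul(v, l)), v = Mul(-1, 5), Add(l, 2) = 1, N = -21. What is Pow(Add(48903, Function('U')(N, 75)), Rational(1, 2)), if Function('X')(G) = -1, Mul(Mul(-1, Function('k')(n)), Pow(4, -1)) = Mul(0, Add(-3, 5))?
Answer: Pow(48891, Rational(1, 2)) ≈ 221.11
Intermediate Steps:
Function('k')(n) = 0 (Function('k')(n) = Mul(-4, Mul(0, Add(-3, 5))) = Mul(-4, Mul(0, 2)) = Mul(-4, 0) = 0)
l = -1 (l = Add(-2, 1) = -1)
v = -5
Function('U')(p, W) = -12 (Function('U')(p, W) = Mul(-3, Add(-1, Mul(-5, -1))) = Mul(-3, Add(-1, 5)) = Mul(-3, 4) = -12)
Pow(Add(48903, Function('U')(N, 75)), Rational(1, 2)) = Pow(Add(48903, -12), Rational(1, 2)) = Pow(48891, Rational(1, 2))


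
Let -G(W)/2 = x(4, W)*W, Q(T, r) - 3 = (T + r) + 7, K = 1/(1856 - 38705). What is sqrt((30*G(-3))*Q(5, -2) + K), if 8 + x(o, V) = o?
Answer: I*sqrt(12709464814209)/36849 ≈ 96.747*I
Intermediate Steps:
x(o, V) = -8 + o
K = -1/36849 (K = 1/(-36849) = -1/36849 ≈ -2.7138e-5)
Q(T, r) = 10 + T + r (Q(T, r) = 3 + ((T + r) + 7) = 3 + (7 + T + r) = 10 + T + r)
G(W) = 8*W (G(W) = -2*(-8 + 4)*W = -(-8)*W = 8*W)
sqrt((30*G(-3))*Q(5, -2) + K) = sqrt((30*(8*(-3)))*(10 + 5 - 2) - 1/36849) = sqrt((30*(-24))*13 - 1/36849) = sqrt(-720*13 - 1/36849) = sqrt(-9360 - 1/36849) = sqrt(-344906641/36849) = I*sqrt(12709464814209)/36849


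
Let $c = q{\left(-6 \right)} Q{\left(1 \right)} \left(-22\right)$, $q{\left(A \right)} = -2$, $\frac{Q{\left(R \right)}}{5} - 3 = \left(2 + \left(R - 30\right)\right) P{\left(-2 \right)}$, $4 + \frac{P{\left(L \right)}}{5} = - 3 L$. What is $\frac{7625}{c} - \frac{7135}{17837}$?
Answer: $- \frac{111023405}{209549076} \approx -0.52982$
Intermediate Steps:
$P{\left(L \right)} = -20 - 15 L$ ($P{\left(L \right)} = -20 + 5 \left(- 3 L\right) = -20 - 15 L$)
$Q{\left(R \right)} = -1385 + 50 R$ ($Q{\left(R \right)} = 15 + 5 \left(2 + \left(R - 30\right)\right) \left(-20 - -30\right) = 15 + 5 \left(2 + \left(R - 30\right)\right) \left(-20 + 30\right) = 15 + 5 \left(2 + \left(-30 + R\right)\right) 10 = 15 + 5 \left(-28 + R\right) 10 = 15 + 5 \left(-280 + 10 R\right) = 15 + \left(-1400 + 50 R\right) = -1385 + 50 R$)
$c = -58740$ ($c = - 2 \left(-1385 + 50 \cdot 1\right) \left(-22\right) = - 2 \left(-1385 + 50\right) \left(-22\right) = \left(-2\right) \left(-1335\right) \left(-22\right) = 2670 \left(-22\right) = -58740$)
$\frac{7625}{c} - \frac{7135}{17837} = \frac{7625}{-58740} - \frac{7135}{17837} = 7625 \left(- \frac{1}{58740}\right) - \frac{7135}{17837} = - \frac{1525}{11748} - \frac{7135}{17837} = - \frac{111023405}{209549076}$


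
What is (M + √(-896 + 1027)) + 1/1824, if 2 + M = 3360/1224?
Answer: 7707/10336 + √131 ≈ 12.191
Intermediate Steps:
M = 38/51 (M = -2 + 3360/1224 = -2 + 3360*(1/1224) = -2 + 140/51 = 38/51 ≈ 0.74510)
(M + √(-896 + 1027)) + 1/1824 = (38/51 + √(-896 + 1027)) + 1/1824 = (38/51 + √131) + 1/1824 = 7707/10336 + √131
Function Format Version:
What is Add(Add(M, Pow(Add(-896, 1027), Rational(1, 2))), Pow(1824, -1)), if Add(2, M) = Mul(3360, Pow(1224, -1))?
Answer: Add(Rational(7707, 10336), Pow(131, Rational(1, 2))) ≈ 12.191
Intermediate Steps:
M = Rational(38, 51) (M = Add(-2, Mul(3360, Pow(1224, -1))) = Add(-2, Mul(3360, Rational(1, 1224))) = Add(-2, Rational(140, 51)) = Rational(38, 51) ≈ 0.74510)
Add(Add(M, Pow(Add(-896, 1027), Rational(1, 2))), Pow(1824, -1)) = Add(Add(Rational(38, 51), Pow(Add(-896, 1027), Rational(1, 2))), Pow(1824, -1)) = Add(Add(Rational(38, 51), Pow(131, Rational(1, 2))), Rational(1, 1824)) = Add(Rational(7707, 10336), Pow(131, Rational(1, 2)))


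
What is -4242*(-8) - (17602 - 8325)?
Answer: 24659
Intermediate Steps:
-4242*(-8) - (17602 - 8325) = 33936 - 1*9277 = 33936 - 9277 = 24659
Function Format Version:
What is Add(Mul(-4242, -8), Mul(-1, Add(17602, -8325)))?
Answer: 24659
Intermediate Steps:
Add(Mul(-4242, -8), Mul(-1, Add(17602, -8325))) = Add(33936, Mul(-1, 9277)) = Add(33936, -9277) = 24659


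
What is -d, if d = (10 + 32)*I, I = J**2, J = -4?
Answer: -672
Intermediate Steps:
I = 16 (I = (-4)**2 = 16)
d = 672 (d = (10 + 32)*16 = 42*16 = 672)
-d = -1*672 = -672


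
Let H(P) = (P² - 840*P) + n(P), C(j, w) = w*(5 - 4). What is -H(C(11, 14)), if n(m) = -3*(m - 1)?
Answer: 11603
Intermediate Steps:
n(m) = 3 - 3*m (n(m) = -3*(-1 + m) = 3 - 3*m)
C(j, w) = w (C(j, w) = w*1 = w)
H(P) = 3 + P² - 843*P (H(P) = (P² - 840*P) + (3 - 3*P) = 3 + P² - 843*P)
-H(C(11, 14)) = -(3 + 14² - 843*14) = -(3 + 196 - 11802) = -1*(-11603) = 11603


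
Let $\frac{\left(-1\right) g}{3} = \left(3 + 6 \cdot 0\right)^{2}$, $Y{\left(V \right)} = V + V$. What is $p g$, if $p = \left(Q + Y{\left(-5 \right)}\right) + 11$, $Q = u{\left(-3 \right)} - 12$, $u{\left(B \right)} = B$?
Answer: $378$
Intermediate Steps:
$Y{\left(V \right)} = 2 V$
$Q = -15$ ($Q = -3 - 12 = -15$)
$g = -27$ ($g = - 3 \left(3 + 6 \cdot 0\right)^{2} = - 3 \left(3 + 0\right)^{2} = - 3 \cdot 3^{2} = \left(-3\right) 9 = -27$)
$p = -14$ ($p = \left(-15 + 2 \left(-5\right)\right) + 11 = \left(-15 - 10\right) + 11 = -25 + 11 = -14$)
$p g = \left(-14\right) \left(-27\right) = 378$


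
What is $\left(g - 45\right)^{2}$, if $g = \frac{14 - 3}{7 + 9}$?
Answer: $\frac{502681}{256} \approx 1963.6$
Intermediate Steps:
$g = \frac{11}{16} \approx 0.6875$
$\left(g - 45\right)^{2} = \left(\frac{11}{16} - 45\right)^{2} = \left(- \frac{709}{16}\right)^{2} = \frac{502681}{256}$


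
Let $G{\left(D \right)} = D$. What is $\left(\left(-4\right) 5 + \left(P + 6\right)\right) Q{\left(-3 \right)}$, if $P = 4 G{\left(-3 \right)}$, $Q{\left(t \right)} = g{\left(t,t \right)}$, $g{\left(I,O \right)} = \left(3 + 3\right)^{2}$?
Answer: $-936$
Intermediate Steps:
$g{\left(I,O \right)} = 36$ ($g{\left(I,O \right)} = 6^{2} = 36$)
$Q{\left(t \right)} = 36$
$P = -12$ ($P = 4 \left(-3\right) = -12$)
$\left(\left(-4\right) 5 + \left(P + 6\right)\right) Q{\left(-3 \right)} = \left(\left(-4\right) 5 + \left(-12 + 6\right)\right) 36 = \left(-20 - 6\right) 36 = \left(-26\right) 36 = -936$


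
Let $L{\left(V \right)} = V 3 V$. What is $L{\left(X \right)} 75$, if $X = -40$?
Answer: $360000$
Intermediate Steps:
$L{\left(V \right)} = 3 V^{2}$ ($L{\left(V \right)} = 3 V V = 3 V^{2}$)
$L{\left(X \right)} 75 = 3 \left(-40\right)^{2} \cdot 75 = 3 \cdot 1600 \cdot 75 = 4800 \cdot 75 = 360000$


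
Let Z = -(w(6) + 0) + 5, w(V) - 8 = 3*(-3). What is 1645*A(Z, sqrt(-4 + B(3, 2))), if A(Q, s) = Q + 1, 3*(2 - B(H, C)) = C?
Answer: 11515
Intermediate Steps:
w(V) = -1 (w(V) = 8 + 3*(-3) = 8 - 9 = -1)
B(H, C) = 2 - C/3
Z = 6 (Z = -(-1 + 0) + 5 = -1*(-1) + 5 = 1 + 5 = 6)
A(Q, s) = 1 + Q
1645*A(Z, sqrt(-4 + B(3, 2))) = 1645*(1 + 6) = 1645*7 = 11515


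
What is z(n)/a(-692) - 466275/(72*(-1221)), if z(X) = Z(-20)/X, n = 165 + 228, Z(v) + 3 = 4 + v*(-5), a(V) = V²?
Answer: 1218749407471/229784326992 ≈ 5.3039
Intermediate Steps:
Z(v) = 1 - 5*v (Z(v) = -3 + (4 + v*(-5)) = -3 + (4 - 5*v) = 1 - 5*v)
n = 393
z(X) = 101/X (z(X) = (1 - 5*(-20))/X = (1 + 100)/X = 101/X)
z(n)/a(-692) - 466275/(72*(-1221)) = (101/393)/((-692)²) - 466275/(72*(-1221)) = (101*(1/393))/478864 - 466275/(-87912) = (101/393)*(1/478864) - 466275*(-1/87912) = 101/188193552 + 155425/29304 = 1218749407471/229784326992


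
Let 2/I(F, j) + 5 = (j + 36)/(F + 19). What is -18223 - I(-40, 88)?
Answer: -4173025/229 ≈ -18223.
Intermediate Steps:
I(F, j) = 2/(-5 + (36 + j)/(19 + F)) (I(F, j) = 2/(-5 + (j + 36)/(F + 19)) = 2/(-5 + (36 + j)/(19 + F)))
-18223 - I(-40, 88) = -18223 - 2*(19 - 40)/(-59 + 88 - 5*(-40)) = -18223 - 2*(-21)/(-59 + 88 + 200) = -18223 - 2*(-21)/229 = -18223 - 1*(-42/229) = -18223 + 42/229 = -4173025/229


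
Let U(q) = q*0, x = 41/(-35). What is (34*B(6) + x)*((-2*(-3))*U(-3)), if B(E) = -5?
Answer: 0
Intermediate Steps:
x = -41/35 (x = 41*(-1/35) = -41/35 ≈ -1.1714)
U(q) = 0
(34*B(6) + x)*((-2*(-3))*U(-3)) = (34*(-5) - 41/35)*(-2*(-3)*0) = (-170 - 41/35)*(6*0) = -5991/35*0 = 0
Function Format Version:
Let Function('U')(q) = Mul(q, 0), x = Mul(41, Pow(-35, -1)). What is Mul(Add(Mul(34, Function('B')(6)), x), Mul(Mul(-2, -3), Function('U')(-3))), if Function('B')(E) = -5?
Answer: 0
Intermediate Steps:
x = Rational(-41, 35) (x = Mul(41, Rational(-1, 35)) = Rational(-41, 35) ≈ -1.1714)
Function('U')(q) = 0
Mul(Add(Mul(34, Function('B')(6)), x), Mul(Mul(-2, -3), Function('U')(-3))) = Mul(Add(Mul(34, -5), Rational(-41, 35)), Mul(Mul(-2, -3), 0)) = Mul(Add(-170, Rational(-41, 35)), Mul(6, 0)) = Mul(Rational(-5991, 35), 0) = 0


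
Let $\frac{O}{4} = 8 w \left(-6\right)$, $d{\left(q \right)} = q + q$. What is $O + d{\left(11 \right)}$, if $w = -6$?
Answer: $1174$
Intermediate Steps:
$d{\left(q \right)} = 2 q$
$O = 1152$ ($O = 4 \cdot 8 \left(-6\right) \left(-6\right) = 4 \left(\left(-48\right) \left(-6\right)\right) = 4 \cdot 288 = 1152$)
$O + d{\left(11 \right)} = 1152 + 2 \cdot 11 = 1152 + 22 = 1174$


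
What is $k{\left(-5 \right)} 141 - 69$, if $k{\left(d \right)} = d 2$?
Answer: $-1479$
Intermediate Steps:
$k{\left(d \right)} = 2 d$
$k{\left(-5 \right)} 141 - 69 = 2 \left(-5\right) 141 - 69 = \left(-10\right) 141 - 69 = -1410 - 69 = -1479$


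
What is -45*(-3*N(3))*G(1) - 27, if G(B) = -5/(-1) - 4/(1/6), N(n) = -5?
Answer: 12798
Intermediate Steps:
G(B) = -19 (G(B) = -5*(-1) - 4/⅙ = 5 - 4*6 = 5 - 24 = -19)
-45*(-3*N(3))*G(1) - 27 = -45*(-3*(-5))*(-19) - 27 = -675*(-19) - 27 = -45*(-285) - 27 = 12825 - 27 = 12798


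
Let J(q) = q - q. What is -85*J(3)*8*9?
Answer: 0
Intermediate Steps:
J(q) = 0
-85*J(3)*8*9 = -85*0*8*9 = -0*9 = -85*0 = 0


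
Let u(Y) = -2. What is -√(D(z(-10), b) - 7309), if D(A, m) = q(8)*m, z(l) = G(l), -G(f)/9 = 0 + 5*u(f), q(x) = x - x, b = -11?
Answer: -I*√7309 ≈ -85.493*I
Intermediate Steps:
q(x) = 0
G(f) = 90 (G(f) = -9*(0 + 5*(-2)) = -9*(0 - 10) = -9*(-10) = 90)
z(l) = 90
D(A, m) = 0 (D(A, m) = 0*m = 0)
-√(D(z(-10), b) - 7309) = -√(0 - 7309) = -√(-7309) = -I*√7309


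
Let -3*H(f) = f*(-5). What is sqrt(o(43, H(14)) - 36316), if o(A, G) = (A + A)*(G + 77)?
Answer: I*sqrt(249186)/3 ≈ 166.4*I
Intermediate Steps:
H(f) = 5*f/3 (H(f) = -f*(-5)/3 = -(-5)*f/3 = 5*f/3)
o(A, G) = 2*A*(77 + G) (o(A, G) = (2*A)*(77 + G) = 2*A*(77 + G))
sqrt(o(43, H(14)) - 36316) = sqrt(2*43*(77 + (5/3)*14) - 36316) = sqrt(2*43*(77 + 70/3) - 36316) = sqrt(2*43*(301/3) - 36316) = sqrt(25886/3 - 36316) = sqrt(-83062/3) = I*sqrt(249186)/3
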